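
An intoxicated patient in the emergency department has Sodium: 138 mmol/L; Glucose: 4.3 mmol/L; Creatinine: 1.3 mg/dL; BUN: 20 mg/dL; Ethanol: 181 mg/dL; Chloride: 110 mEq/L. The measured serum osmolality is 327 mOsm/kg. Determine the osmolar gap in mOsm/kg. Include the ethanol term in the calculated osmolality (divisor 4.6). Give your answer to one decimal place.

Calculated osmolality = 2·Na + glucose + BUN/2.8 + ethanol/4.6
= 2·138 + 4.3 + 20/2.8 + 181/4.6
= 276 + 4.30 + 7.14 + 39.35
= 326.79 mOsm/kg ≈ 326.8 mOsm/kg
Osmolar gap = measured − calculated = 327 − 326.8 = 0.2 mOsm/kg

0.2 mOsm/kg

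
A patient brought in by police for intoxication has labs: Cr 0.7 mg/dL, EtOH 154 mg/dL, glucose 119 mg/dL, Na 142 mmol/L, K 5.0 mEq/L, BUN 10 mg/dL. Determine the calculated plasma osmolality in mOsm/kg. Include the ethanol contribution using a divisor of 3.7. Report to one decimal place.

335.8 mOsm/kg

Calculated osmolality = 2·Na + glucose/18 + BUN/2.8 + ethanol/3.7
= 2·142 + 119/18 + 10/2.8 + 154/3.7
= 284 + 6.61 + 3.57 + 41.62
= 335.8 mOsm/kg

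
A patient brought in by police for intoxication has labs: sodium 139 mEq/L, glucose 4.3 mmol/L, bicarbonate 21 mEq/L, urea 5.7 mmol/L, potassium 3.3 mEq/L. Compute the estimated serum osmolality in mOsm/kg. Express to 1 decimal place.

288.0 mOsm/kg

Calculated osmolality = 2·Na + glucose + urea
= 2·139 + 4.3 + 5.7
= 278 + 4.30 + 5.70
= 288 mOsm/kg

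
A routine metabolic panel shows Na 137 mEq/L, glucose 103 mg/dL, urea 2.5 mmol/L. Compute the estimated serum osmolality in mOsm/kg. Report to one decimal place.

282.2 mOsm/kg

Calculated osmolality = 2·Na + glucose/18 + urea
= 2·137 + 103/18 + 2.5
= 274 + 5.72 + 2.50
= 282.22 mOsm/kg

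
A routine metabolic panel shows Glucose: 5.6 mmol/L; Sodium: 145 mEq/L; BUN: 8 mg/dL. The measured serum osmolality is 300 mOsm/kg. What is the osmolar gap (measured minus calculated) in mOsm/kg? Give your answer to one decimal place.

Calculated osmolality = 2·Na + glucose + BUN/2.8
= 2·145 + 5.6 + 8/2.8
= 290 + 5.60 + 2.86
= 298.46 mOsm/kg ≈ 298.5 mOsm/kg
Osmolar gap = measured − calculated = 300 − 298.5 = 1.5 mOsm/kg

1.5 mOsm/kg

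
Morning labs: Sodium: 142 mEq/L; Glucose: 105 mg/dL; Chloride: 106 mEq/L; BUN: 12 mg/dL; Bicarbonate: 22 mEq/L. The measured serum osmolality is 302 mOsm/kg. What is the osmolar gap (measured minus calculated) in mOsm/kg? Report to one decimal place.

7.9 mOsm/kg

Calculated osmolality = 2·Na + glucose/18 + BUN/2.8
= 2·142 + 105/18 + 12/2.8
= 284 + 5.83 + 4.29
= 294.12 mOsm/kg ≈ 294.1 mOsm/kg
Osmolar gap = measured − calculated = 302 − 294.1 = 7.9 mOsm/kg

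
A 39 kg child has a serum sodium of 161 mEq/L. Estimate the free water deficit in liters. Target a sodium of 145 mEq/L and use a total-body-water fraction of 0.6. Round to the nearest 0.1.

2.6 L

TBW = 0.6 · 39 = 23.4 L
Free water deficit = TBW · (Na/145 − 1)
= 23.4 · (161/145 − 1)
= 23.4 · 0.1103
= 2.58 L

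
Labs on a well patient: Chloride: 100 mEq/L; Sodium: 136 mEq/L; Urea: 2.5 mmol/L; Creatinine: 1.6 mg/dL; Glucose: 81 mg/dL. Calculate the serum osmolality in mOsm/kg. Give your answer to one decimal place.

279.0 mOsm/kg

Calculated osmolality = 2·Na + glucose/18 + urea
= 2·136 + 81/18 + 2.5
= 272 + 4.50 + 2.50
= 279 mOsm/kg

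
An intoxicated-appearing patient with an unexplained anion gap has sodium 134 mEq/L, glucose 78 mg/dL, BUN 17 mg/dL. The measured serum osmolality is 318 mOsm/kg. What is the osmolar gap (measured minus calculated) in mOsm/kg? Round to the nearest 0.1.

Calculated osmolality = 2·Na + glucose/18 + BUN/2.8
= 2·134 + 78/18 + 17/2.8
= 268 + 4.33 + 6.07
= 278.4 mOsm/kg ≈ 278.4 mOsm/kg
Osmolar gap = measured − calculated = 318 − 278.4 = 39.6 mOsm/kg

39.6 mOsm/kg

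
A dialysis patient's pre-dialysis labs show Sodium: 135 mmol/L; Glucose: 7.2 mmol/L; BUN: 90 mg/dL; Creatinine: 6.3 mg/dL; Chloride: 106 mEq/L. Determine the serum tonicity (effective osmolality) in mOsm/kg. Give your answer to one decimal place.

Effective osmolality excludes urea (freely permeant across cell membranes):
2·Na + glucose
= 2·135 + 7.2
= 270 + 7.2
= 277.2 mOsm/kg

277.2 mOsm/kg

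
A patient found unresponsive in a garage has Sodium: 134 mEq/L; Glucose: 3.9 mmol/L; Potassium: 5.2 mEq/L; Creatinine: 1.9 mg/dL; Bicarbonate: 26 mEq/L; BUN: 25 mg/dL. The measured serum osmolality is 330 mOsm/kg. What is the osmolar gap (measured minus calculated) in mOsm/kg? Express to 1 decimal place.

49.2 mOsm/kg

Calculated osmolality = 2·Na + glucose + BUN/2.8
= 2·134 + 3.9 + 25/2.8
= 268 + 3.90 + 8.93
= 280.83 mOsm/kg ≈ 280.8 mOsm/kg
Osmolar gap = measured − calculated = 330 − 280.8 = 49.2 mOsm/kg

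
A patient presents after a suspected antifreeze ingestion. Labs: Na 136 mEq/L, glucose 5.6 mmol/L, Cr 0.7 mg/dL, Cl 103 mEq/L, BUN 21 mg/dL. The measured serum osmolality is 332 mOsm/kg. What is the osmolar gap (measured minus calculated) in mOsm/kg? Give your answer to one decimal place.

Calculated osmolality = 2·Na + glucose + BUN/2.8
= 2·136 + 5.6 + 21/2.8
= 272 + 5.60 + 7.50
= 285.1 mOsm/kg ≈ 285.1 mOsm/kg
Osmolar gap = measured − calculated = 332 − 285.1 = 46.9 mOsm/kg

46.9 mOsm/kg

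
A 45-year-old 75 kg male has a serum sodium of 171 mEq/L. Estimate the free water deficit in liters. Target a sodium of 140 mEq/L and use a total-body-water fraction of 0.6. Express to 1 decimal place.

TBW = 0.6 · 75 = 45 L
Free water deficit = TBW · (Na/140 − 1)
= 45 · (171/140 − 1)
= 45 · 0.2214
= 9.96 L

10.0 L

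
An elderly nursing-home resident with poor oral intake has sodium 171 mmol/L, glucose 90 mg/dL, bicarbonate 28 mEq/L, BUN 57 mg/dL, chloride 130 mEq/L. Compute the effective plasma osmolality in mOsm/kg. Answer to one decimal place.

347.0 mOsm/kg

Effective osmolality excludes urea (freely permeant across cell membranes):
2·Na + glucose/18
= 2·171 + 90/18
= 342 + 5
= 347 mOsm/kg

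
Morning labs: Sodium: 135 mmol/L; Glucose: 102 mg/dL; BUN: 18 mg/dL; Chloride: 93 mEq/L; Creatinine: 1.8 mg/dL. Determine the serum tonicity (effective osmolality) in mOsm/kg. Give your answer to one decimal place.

275.7 mOsm/kg

Effective osmolality excludes urea (freely permeant across cell membranes):
2·Na + glucose/18
= 2·135 + 102/18
= 270 + 5.67
= 275.67 mOsm/kg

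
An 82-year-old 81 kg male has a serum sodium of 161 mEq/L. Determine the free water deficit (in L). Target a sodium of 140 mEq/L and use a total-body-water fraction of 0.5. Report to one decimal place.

TBW = 0.5 · 81 = 40.5 L
Free water deficit = TBW · (Na/140 − 1)
= 40.5 · (161/140 − 1)
= 40.5 · 0.15
= 6.08 L

6.1 L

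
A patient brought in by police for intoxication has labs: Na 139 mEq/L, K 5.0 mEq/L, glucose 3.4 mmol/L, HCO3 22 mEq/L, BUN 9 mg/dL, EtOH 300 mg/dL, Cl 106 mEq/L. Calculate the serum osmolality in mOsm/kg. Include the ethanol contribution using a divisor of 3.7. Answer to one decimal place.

365.7 mOsm/kg

Calculated osmolality = 2·Na + glucose + BUN/2.8 + ethanol/3.7
= 2·139 + 3.4 + 9/2.8 + 300/3.7
= 278 + 3.40 + 3.21 + 81.08
= 365.69 mOsm/kg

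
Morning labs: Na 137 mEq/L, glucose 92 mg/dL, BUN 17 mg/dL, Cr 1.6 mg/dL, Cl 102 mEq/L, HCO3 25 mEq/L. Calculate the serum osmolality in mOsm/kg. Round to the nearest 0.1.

285.2 mOsm/kg

Calculated osmolality = 2·Na + glucose/18 + BUN/2.8
= 2·137 + 92/18 + 17/2.8
= 274 + 5.11 + 6.07
= 285.18 mOsm/kg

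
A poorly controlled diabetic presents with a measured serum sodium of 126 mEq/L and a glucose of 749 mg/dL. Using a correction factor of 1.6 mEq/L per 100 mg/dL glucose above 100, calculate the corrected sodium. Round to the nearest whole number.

Corrected Na = measured Na + 1.6 · (glucose − 100)/100
= 126 + 1.6 · (749 − 100)/100
= 126 + 10.4
= 136.4 mEq/L

136 mEq/L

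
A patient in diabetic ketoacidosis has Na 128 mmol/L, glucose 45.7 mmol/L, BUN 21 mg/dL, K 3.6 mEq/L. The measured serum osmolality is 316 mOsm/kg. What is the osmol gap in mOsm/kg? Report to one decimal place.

Calculated osmolality = 2·Na + glucose + BUN/2.8
= 2·128 + 45.7 + 21/2.8
= 256 + 45.70 + 7.50
= 309.2 mOsm/kg ≈ 309.2 mOsm/kg
Osmolar gap = measured − calculated = 316 − 309.2 = 6.8 mOsm/kg

6.8 mOsm/kg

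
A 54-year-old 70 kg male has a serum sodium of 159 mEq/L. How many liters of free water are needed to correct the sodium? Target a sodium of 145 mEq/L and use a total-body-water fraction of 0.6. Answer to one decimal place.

TBW = 0.6 · 70 = 42 L
Free water deficit = TBW · (Na/145 − 1)
= 42 · (159/145 − 1)
= 42 · 0.0966
= 4.06 L

4.1 L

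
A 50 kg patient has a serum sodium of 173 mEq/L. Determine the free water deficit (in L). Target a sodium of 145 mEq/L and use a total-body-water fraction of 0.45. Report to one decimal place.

4.3 L

TBW = 0.45 · 50 = 22.5 L
Free water deficit = TBW · (Na/145 − 1)
= 22.5 · (173/145 − 1)
= 22.5 · 0.1931
= 4.34 L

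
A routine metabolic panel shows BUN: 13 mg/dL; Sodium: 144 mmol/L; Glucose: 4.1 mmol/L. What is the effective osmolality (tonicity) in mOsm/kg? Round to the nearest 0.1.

292.1 mOsm/kg

Effective osmolality excludes urea (freely permeant across cell membranes):
2·Na + glucose
= 2·144 + 4.1
= 288 + 4.1
= 292.1 mOsm/kg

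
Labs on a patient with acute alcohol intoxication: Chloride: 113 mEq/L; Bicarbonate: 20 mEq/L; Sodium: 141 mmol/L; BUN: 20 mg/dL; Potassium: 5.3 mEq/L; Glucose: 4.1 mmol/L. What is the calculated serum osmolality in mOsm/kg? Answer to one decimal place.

293.2 mOsm/kg

Calculated osmolality = 2·Na + glucose + BUN/2.8
= 2·141 + 4.1 + 20/2.8
= 282 + 4.10 + 7.14
= 293.24 mOsm/kg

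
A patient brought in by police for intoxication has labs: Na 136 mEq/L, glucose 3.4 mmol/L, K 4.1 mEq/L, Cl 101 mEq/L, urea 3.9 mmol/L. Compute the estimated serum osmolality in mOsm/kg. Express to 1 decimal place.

Calculated osmolality = 2·Na + glucose + urea
= 2·136 + 3.4 + 3.9
= 272 + 3.40 + 3.90
= 279.3 mOsm/kg

279.3 mOsm/kg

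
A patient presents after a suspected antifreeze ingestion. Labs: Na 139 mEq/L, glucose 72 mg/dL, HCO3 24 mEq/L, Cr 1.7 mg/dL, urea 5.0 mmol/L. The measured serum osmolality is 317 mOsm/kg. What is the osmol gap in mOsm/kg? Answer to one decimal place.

30.0 mOsm/kg

Calculated osmolality = 2·Na + glucose/18 + urea
= 2·139 + 72/18 + 5
= 278 + 4 + 5
= 287 mOsm/kg ≈ 287.0 mOsm/kg
Osmolar gap = measured − calculated = 317 − 287.0 = 30.0 mOsm/kg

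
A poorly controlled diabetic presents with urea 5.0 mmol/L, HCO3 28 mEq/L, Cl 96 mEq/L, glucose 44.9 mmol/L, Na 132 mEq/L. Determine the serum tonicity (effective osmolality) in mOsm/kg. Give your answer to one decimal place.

308.9 mOsm/kg

Effective osmolality excludes urea (freely permeant across cell membranes):
2·Na + glucose
= 2·132 + 44.9
= 264 + 44.9
= 308.9 mOsm/kg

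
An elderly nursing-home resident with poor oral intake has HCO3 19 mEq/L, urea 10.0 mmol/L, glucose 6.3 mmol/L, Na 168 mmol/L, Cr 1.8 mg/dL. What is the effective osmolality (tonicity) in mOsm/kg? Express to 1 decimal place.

342.3 mOsm/kg

Effective osmolality excludes urea (freely permeant across cell membranes):
2·Na + glucose
= 2·168 + 6.3
= 336 + 6.3
= 342.3 mOsm/kg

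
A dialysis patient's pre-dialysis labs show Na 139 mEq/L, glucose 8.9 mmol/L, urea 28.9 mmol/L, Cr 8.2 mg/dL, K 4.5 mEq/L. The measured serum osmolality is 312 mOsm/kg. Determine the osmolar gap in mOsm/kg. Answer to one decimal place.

Calculated osmolality = 2·Na + glucose + urea
= 2·139 + 8.9 + 28.9
= 278 + 8.90 + 28.90
= 315.8 mOsm/kg ≈ 315.8 mOsm/kg
Osmolar gap = measured − calculated = 312 − 315.8 = -3.8 mOsm/kg

-3.8 mOsm/kg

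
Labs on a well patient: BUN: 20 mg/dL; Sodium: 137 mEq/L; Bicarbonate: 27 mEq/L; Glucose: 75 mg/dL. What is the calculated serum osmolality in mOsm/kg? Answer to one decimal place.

285.3 mOsm/kg

Calculated osmolality = 2·Na + glucose/18 + BUN/2.8
= 2·137 + 75/18 + 20/2.8
= 274 + 4.17 + 7.14
= 285.31 mOsm/kg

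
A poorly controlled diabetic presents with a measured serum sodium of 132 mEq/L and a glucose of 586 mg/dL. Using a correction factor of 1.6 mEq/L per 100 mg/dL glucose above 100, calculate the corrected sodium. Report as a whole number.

140 mEq/L

Corrected Na = measured Na + 1.6 · (glucose − 100)/100
= 132 + 1.6 · (586 − 100)/100
= 132 + 7.8
= 139.8 mEq/L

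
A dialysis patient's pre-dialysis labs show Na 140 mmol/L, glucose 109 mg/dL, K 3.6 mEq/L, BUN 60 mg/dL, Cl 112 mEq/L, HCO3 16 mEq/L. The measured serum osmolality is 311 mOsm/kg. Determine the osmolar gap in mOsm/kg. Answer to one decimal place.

Calculated osmolality = 2·Na + glucose/18 + BUN/2.8
= 2·140 + 109/18 + 60/2.8
= 280 + 6.06 + 21.43
= 307.49 mOsm/kg ≈ 307.5 mOsm/kg
Osmolar gap = measured − calculated = 311 − 307.5 = 3.5 mOsm/kg

3.5 mOsm/kg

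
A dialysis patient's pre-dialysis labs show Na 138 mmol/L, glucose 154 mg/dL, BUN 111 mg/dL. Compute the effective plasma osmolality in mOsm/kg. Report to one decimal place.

284.6 mOsm/kg

Effective osmolality excludes urea (freely permeant across cell membranes):
2·Na + glucose/18
= 2·138 + 154/18
= 276 + 8.56
= 284.56 mOsm/kg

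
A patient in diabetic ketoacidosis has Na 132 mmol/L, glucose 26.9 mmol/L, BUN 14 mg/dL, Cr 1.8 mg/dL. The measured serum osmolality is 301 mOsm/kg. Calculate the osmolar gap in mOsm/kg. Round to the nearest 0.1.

Calculated osmolality = 2·Na + glucose + BUN/2.8
= 2·132 + 26.9 + 14/2.8
= 264 + 26.90 + 5
= 295.9 mOsm/kg ≈ 295.9 mOsm/kg
Osmolar gap = measured − calculated = 301 − 295.9 = 5.1 mOsm/kg

5.1 mOsm/kg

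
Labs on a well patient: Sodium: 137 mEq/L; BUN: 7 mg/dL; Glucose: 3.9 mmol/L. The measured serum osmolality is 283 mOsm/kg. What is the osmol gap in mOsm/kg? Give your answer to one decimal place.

2.6 mOsm/kg

Calculated osmolality = 2·Na + glucose + BUN/2.8
= 2·137 + 3.9 + 7/2.8
= 274 + 3.90 + 2.50
= 280.4 mOsm/kg ≈ 280.4 mOsm/kg
Osmolar gap = measured − calculated = 283 − 280.4 = 2.6 mOsm/kg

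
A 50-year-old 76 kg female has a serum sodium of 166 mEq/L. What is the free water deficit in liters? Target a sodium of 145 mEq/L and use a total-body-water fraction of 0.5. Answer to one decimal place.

5.5 L

TBW = 0.5 · 76 = 38 L
Free water deficit = TBW · (Na/145 − 1)
= 38 · (166/145 − 1)
= 38 · 0.1448
= 5.5 L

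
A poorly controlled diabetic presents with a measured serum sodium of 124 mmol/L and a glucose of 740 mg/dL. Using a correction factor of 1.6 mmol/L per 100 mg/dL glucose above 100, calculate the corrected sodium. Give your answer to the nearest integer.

134 mmol/L

Corrected Na = measured Na + 1.6 · (glucose − 100)/100
= 124 + 1.6 · (740 − 100)/100
= 124 + 10.2
= 134.2 mmol/L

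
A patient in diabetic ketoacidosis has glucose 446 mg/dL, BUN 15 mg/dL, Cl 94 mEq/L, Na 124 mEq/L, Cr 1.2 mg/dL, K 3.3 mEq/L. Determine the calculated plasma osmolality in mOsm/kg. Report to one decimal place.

Calculated osmolality = 2·Na + glucose/18 + BUN/2.8
= 2·124 + 446/18 + 15/2.8
= 248 + 24.78 + 5.36
= 278.14 mOsm/kg

278.1 mOsm/kg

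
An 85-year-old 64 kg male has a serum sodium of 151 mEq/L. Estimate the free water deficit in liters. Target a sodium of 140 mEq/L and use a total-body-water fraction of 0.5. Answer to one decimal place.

2.5 L

TBW = 0.5 · 64 = 32 L
Free water deficit = TBW · (Na/140 − 1)
= 32 · (151/140 − 1)
= 32 · 0.0786
= 2.52 L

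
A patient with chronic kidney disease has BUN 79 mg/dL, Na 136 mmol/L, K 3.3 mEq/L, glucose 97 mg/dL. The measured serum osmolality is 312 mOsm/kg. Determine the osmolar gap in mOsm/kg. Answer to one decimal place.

6.4 mOsm/kg

Calculated osmolality = 2·Na + glucose/18 + BUN/2.8
= 2·136 + 97/18 + 79/2.8
= 272 + 5.39 + 28.21
= 305.6 mOsm/kg ≈ 305.6 mOsm/kg
Osmolar gap = measured − calculated = 312 − 305.6 = 6.4 mOsm/kg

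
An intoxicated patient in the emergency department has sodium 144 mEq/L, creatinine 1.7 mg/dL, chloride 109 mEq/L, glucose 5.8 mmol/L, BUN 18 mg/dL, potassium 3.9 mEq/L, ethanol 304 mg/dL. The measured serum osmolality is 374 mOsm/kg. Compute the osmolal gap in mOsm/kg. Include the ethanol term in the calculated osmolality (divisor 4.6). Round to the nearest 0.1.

7.7 mOsm/kg

Calculated osmolality = 2·Na + glucose + BUN/2.8 + ethanol/4.6
= 2·144 + 5.8 + 18/2.8 + 304/4.6
= 288 + 5.80 + 6.43 + 66.09
= 366.32 mOsm/kg ≈ 366.3 mOsm/kg
Osmolar gap = measured − calculated = 374 − 366.3 = 7.7 mOsm/kg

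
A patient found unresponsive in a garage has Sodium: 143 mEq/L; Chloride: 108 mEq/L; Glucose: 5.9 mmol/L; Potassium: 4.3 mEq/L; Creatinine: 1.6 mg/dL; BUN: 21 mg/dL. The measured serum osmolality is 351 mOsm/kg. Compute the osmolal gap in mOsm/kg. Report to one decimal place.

Calculated osmolality = 2·Na + glucose + BUN/2.8
= 2·143 + 5.9 + 21/2.8
= 286 + 5.90 + 7.50
= 299.4 mOsm/kg ≈ 299.4 mOsm/kg
Osmolar gap = measured − calculated = 351 − 299.4 = 51.6 mOsm/kg

51.6 mOsm/kg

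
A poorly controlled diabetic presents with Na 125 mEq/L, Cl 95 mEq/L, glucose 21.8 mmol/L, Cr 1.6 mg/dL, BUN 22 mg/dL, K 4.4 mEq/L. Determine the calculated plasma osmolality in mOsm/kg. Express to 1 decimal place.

279.7 mOsm/kg

Calculated osmolality = 2·Na + glucose + BUN/2.8
= 2·125 + 21.8 + 22/2.8
= 250 + 21.80 + 7.86
= 279.66 mOsm/kg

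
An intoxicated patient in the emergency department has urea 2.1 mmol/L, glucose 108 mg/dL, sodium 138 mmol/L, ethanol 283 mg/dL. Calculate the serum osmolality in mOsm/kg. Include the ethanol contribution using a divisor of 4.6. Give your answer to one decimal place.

345.6 mOsm/kg

Calculated osmolality = 2·Na + glucose/18 + urea + ethanol/4.6
= 2·138 + 108/18 + 2.1 + 283/4.6
= 276 + 6 + 2.10 + 61.52
= 345.62 mOsm/kg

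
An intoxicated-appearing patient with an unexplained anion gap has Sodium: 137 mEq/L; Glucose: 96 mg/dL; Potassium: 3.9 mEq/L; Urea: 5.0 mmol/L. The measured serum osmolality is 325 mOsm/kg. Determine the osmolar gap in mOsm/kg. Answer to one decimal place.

Calculated osmolality = 2·Na + glucose/18 + urea
= 2·137 + 96/18 + 5
= 274 + 5.33 + 5
= 284.33 mOsm/kg ≈ 284.3 mOsm/kg
Osmolar gap = measured − calculated = 325 − 284.3 = 40.7 mOsm/kg

40.7 mOsm/kg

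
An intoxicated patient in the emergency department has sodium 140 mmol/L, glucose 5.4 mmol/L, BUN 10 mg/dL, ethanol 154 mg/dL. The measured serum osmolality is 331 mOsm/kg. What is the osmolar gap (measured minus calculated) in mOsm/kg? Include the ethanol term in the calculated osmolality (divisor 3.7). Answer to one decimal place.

Calculated osmolality = 2·Na + glucose + BUN/2.8 + ethanol/3.7
= 2·140 + 5.4 + 10/2.8 + 154/3.7
= 280 + 5.40 + 3.57 + 41.62
= 330.59 mOsm/kg ≈ 330.6 mOsm/kg
Osmolar gap = measured − calculated = 331 − 330.6 = 0.4 mOsm/kg

0.4 mOsm/kg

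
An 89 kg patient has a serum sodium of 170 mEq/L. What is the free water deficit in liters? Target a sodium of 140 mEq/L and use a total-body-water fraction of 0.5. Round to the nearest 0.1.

9.5 L

TBW = 0.5 · 89 = 44.5 L
Free water deficit = TBW · (Na/140 − 1)
= 44.5 · (170/140 − 1)
= 44.5 · 0.2143
= 9.54 L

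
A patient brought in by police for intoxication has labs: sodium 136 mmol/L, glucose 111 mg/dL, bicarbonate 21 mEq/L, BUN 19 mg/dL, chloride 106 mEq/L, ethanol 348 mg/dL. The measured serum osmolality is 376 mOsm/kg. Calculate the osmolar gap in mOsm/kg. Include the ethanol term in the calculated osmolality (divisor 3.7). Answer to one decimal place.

-3.0 mOsm/kg

Calculated osmolality = 2·Na + glucose/18 + BUN/2.8 + ethanol/3.7
= 2·136 + 111/18 + 19/2.8 + 348/3.7
= 272 + 6.17 + 6.79 + 94.05
= 379.01 mOsm/kg ≈ 379.0 mOsm/kg
Osmolar gap = measured − calculated = 376 − 379.0 = -3.0 mOsm/kg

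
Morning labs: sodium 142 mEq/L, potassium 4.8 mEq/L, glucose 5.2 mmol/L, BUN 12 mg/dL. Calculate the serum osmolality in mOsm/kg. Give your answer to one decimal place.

293.5 mOsm/kg

Calculated osmolality = 2·Na + glucose + BUN/2.8
= 2·142 + 5.2 + 12/2.8
= 284 + 5.20 + 4.29
= 293.49 mOsm/kg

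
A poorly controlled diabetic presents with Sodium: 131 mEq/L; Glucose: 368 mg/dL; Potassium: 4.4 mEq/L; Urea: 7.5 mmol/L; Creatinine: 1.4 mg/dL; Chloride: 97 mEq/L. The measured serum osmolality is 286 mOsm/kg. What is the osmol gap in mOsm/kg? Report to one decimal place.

Calculated osmolality = 2·Na + glucose/18 + urea
= 2·131 + 368/18 + 7.5
= 262 + 20.44 + 7.50
= 289.94 mOsm/kg ≈ 289.9 mOsm/kg
Osmolar gap = measured − calculated = 286 − 289.9 = -3.9 mOsm/kg

-3.9 mOsm/kg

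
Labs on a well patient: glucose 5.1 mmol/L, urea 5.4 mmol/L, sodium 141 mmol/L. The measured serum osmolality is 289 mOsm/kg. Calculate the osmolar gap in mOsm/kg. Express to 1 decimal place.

-3.5 mOsm/kg

Calculated osmolality = 2·Na + glucose + urea
= 2·141 + 5.1 + 5.4
= 282 + 5.10 + 5.40
= 292.5 mOsm/kg ≈ 292.5 mOsm/kg
Osmolar gap = measured − calculated = 289 − 292.5 = -3.5 mOsm/kg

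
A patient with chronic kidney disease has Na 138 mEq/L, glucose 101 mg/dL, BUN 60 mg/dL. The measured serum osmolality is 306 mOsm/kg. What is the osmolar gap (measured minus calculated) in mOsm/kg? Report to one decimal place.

Calculated osmolality = 2·Na + glucose/18 + BUN/2.8
= 2·138 + 101/18 + 60/2.8
= 276 + 5.61 + 21.43
= 303.04 mOsm/kg ≈ 303.0 mOsm/kg
Osmolar gap = measured − calculated = 306 − 303.0 = 3.0 mOsm/kg

3.0 mOsm/kg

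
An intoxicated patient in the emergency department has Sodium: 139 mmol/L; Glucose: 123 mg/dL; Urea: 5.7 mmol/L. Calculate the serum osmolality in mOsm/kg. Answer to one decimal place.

Calculated osmolality = 2·Na + glucose/18 + urea
= 2·139 + 123/18 + 5.7
= 278 + 6.83 + 5.70
= 290.53 mOsm/kg

290.5 mOsm/kg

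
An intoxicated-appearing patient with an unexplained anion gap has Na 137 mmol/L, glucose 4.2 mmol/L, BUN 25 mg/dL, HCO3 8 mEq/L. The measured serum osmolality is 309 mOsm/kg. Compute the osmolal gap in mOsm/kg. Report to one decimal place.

21.9 mOsm/kg

Calculated osmolality = 2·Na + glucose + BUN/2.8
= 2·137 + 4.2 + 25/2.8
= 274 + 4.20 + 8.93
= 287.13 mOsm/kg ≈ 287.1 mOsm/kg
Osmolar gap = measured − calculated = 309 − 287.1 = 21.9 mOsm/kg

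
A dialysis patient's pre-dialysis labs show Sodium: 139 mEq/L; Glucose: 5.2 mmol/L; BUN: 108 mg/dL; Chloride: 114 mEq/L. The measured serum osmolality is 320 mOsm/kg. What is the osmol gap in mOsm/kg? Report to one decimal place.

Calculated osmolality = 2·Na + glucose + BUN/2.8
= 2·139 + 5.2 + 108/2.8
= 278 + 5.20 + 38.57
= 321.77 mOsm/kg ≈ 321.8 mOsm/kg
Osmolar gap = measured − calculated = 320 − 321.8 = -1.8 mOsm/kg

-1.8 mOsm/kg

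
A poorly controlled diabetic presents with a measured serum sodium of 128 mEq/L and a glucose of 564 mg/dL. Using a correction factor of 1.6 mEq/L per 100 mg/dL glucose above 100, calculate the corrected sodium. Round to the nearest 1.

135 mEq/L

Corrected Na = measured Na + 1.6 · (glucose − 100)/100
= 128 + 1.6 · (564 − 100)/100
= 128 + 7.4
= 135.4 mEq/L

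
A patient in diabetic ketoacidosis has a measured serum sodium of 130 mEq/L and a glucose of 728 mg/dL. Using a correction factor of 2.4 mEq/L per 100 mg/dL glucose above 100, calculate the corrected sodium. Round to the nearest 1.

145 mEq/L

Corrected Na = measured Na + 2.4 · (glucose − 100)/100
= 130 + 2.4 · (728 − 100)/100
= 130 + 15.1
= 145.1 mEq/L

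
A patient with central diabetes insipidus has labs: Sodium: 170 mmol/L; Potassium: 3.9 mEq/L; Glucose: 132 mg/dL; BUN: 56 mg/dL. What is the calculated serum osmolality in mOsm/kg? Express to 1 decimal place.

Calculated osmolality = 2·Na + glucose/18 + BUN/2.8
= 2·170 + 132/18 + 56/2.8
= 340 + 7.33 + 20
= 367.33 mOsm/kg

367.3 mOsm/kg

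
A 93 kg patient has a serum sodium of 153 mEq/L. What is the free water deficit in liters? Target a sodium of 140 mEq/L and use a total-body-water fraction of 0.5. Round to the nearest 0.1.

4.3 L

TBW = 0.5 · 93 = 46.5 L
Free water deficit = TBW · (Na/140 − 1)
= 46.5 · (153/140 − 1)
= 46.5 · 0.0929
= 4.32 L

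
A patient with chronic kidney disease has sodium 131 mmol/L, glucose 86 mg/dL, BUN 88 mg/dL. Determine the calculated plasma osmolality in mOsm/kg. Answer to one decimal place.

Calculated osmolality = 2·Na + glucose/18 + BUN/2.8
= 2·131 + 86/18 + 88/2.8
= 262 + 4.78 + 31.43
= 298.21 mOsm/kg

298.2 mOsm/kg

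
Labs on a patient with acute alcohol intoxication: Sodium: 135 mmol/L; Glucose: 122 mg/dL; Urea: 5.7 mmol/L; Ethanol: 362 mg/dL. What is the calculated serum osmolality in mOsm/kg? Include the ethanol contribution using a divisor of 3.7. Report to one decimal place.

Calculated osmolality = 2·Na + glucose/18 + urea + ethanol/3.7
= 2·135 + 122/18 + 5.7 + 362/3.7
= 270 + 6.78 + 5.70 + 97.84
= 380.32 mOsm/kg

380.3 mOsm/kg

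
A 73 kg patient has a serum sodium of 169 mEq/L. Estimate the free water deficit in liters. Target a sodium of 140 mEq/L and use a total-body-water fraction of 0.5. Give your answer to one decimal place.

7.6 L

TBW = 0.5 · 73 = 36.5 L
Free water deficit = TBW · (Na/140 − 1)
= 36.5 · (169/140 − 1)
= 36.5 · 0.2071
= 7.56 L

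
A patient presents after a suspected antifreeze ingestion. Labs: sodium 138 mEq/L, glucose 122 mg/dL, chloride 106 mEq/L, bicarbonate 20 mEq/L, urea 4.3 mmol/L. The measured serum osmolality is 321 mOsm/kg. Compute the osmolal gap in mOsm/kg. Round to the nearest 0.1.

33.9 mOsm/kg

Calculated osmolality = 2·Na + glucose/18 + urea
= 2·138 + 122/18 + 4.3
= 276 + 6.78 + 4.30
= 287.08 mOsm/kg ≈ 287.1 mOsm/kg
Osmolar gap = measured − calculated = 321 − 287.1 = 33.9 mOsm/kg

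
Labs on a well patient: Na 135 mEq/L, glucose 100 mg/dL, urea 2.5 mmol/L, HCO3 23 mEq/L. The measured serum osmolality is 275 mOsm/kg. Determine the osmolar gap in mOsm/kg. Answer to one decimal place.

Calculated osmolality = 2·Na + glucose/18 + urea
= 2·135 + 100/18 + 2.5
= 270 + 5.56 + 2.50
= 278.06 mOsm/kg ≈ 278.1 mOsm/kg
Osmolar gap = measured − calculated = 275 − 278.1 = -3.1 mOsm/kg

-3.1 mOsm/kg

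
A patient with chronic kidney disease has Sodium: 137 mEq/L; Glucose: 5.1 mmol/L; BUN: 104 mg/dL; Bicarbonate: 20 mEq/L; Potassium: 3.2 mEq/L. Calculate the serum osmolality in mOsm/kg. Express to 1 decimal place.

316.2 mOsm/kg

Calculated osmolality = 2·Na + glucose + BUN/2.8
= 2·137 + 5.1 + 104/2.8
= 274 + 5.10 + 37.14
= 316.24 mOsm/kg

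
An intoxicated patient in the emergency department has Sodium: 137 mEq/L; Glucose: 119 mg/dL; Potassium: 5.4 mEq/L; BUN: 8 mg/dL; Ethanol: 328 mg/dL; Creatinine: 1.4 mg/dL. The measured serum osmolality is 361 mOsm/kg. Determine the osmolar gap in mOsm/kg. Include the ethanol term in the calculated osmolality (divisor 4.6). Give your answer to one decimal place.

Calculated osmolality = 2·Na + glucose/18 + BUN/2.8 + ethanol/4.6
= 2·137 + 119/18 + 8/2.8 + 328/4.6
= 274 + 6.61 + 2.86 + 71.30
= 354.77 mOsm/kg ≈ 354.8 mOsm/kg
Osmolar gap = measured − calculated = 361 − 354.8 = 6.2 mOsm/kg

6.2 mOsm/kg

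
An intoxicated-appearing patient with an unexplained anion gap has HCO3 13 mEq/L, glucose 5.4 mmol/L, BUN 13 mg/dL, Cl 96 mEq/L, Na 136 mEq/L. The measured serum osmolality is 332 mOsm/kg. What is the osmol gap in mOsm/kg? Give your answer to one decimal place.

50.0 mOsm/kg

Calculated osmolality = 2·Na + glucose + BUN/2.8
= 2·136 + 5.4 + 13/2.8
= 272 + 5.40 + 4.64
= 282.04 mOsm/kg ≈ 282.0 mOsm/kg
Osmolar gap = measured − calculated = 332 − 282.0 = 50.0 mOsm/kg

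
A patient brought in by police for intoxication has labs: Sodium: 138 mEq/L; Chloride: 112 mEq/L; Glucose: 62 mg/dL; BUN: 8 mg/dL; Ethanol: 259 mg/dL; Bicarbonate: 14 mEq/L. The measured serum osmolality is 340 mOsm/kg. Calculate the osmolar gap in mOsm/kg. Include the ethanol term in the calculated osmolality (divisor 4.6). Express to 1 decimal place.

Calculated osmolality = 2·Na + glucose/18 + BUN/2.8 + ethanol/4.6
= 2·138 + 62/18 + 8/2.8 + 259/4.6
= 276 + 3.44 + 2.86 + 56.30
= 338.6 mOsm/kg ≈ 338.6 mOsm/kg
Osmolar gap = measured − calculated = 340 − 338.6 = 1.4 mOsm/kg

1.4 mOsm/kg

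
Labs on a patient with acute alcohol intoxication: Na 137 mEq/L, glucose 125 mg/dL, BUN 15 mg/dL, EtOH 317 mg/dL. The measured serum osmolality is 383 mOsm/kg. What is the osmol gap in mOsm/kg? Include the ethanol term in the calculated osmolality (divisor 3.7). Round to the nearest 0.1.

Calculated osmolality = 2·Na + glucose/18 + BUN/2.8 + ethanol/3.7
= 2·137 + 125/18 + 15/2.8 + 317/3.7
= 274 + 6.94 + 5.36 + 85.68
= 371.98 mOsm/kg ≈ 372.0 mOsm/kg
Osmolar gap = measured − calculated = 383 − 372.0 = 11.0 mOsm/kg

11.0 mOsm/kg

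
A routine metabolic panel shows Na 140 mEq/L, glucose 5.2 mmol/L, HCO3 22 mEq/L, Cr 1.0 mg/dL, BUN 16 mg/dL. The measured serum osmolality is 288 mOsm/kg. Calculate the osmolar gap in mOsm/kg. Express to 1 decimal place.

Calculated osmolality = 2·Na + glucose + BUN/2.8
= 2·140 + 5.2 + 16/2.8
= 280 + 5.20 + 5.71
= 290.91 mOsm/kg ≈ 290.9 mOsm/kg
Osmolar gap = measured − calculated = 288 − 290.9 = -2.9 mOsm/kg

-2.9 mOsm/kg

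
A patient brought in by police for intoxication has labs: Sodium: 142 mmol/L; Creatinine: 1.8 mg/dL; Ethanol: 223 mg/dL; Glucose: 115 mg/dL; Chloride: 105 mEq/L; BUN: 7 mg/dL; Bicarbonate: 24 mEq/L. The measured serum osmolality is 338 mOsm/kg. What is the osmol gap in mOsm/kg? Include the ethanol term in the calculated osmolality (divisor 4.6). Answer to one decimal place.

-3.4 mOsm/kg

Calculated osmolality = 2·Na + glucose/18 + BUN/2.8 + ethanol/4.6
= 2·142 + 115/18 + 7/2.8 + 223/4.6
= 284 + 6.39 + 2.50 + 48.48
= 341.37 mOsm/kg ≈ 341.4 mOsm/kg
Osmolar gap = measured − calculated = 338 − 341.4 = -3.4 mOsm/kg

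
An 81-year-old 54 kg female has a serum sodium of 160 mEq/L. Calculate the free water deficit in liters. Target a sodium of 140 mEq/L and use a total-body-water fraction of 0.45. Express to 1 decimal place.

3.5 L

TBW = 0.45 · 54 = 24.3 L
Free water deficit = TBW · (Na/140 − 1)
= 24.3 · (160/140 − 1)
= 24.3 · 0.1429
= 3.47 L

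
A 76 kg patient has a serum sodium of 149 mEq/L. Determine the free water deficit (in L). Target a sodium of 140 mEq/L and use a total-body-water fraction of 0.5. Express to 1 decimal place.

2.4 L

TBW = 0.5 · 76 = 38 L
Free water deficit = TBW · (Na/140 − 1)
= 38 · (149/140 − 1)
= 38 · 0.0643
= 2.44 L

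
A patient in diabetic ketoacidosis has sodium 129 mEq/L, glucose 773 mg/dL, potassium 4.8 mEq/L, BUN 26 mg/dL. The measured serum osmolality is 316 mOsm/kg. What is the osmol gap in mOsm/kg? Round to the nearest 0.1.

Calculated osmolality = 2·Na + glucose/18 + BUN/2.8
= 2·129 + 773/18 + 26/2.8
= 258 + 42.94 + 9.29
= 310.23 mOsm/kg ≈ 310.2 mOsm/kg
Osmolar gap = measured − calculated = 316 − 310.2 = 5.8 mOsm/kg

5.8 mOsm/kg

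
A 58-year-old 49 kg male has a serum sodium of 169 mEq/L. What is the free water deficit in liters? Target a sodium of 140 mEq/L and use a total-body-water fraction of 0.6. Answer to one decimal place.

6.1 L

TBW = 0.6 · 49 = 29.4 L
Free water deficit = TBW · (Na/140 − 1)
= 29.4 · (169/140 − 1)
= 29.4 · 0.2071
= 6.09 L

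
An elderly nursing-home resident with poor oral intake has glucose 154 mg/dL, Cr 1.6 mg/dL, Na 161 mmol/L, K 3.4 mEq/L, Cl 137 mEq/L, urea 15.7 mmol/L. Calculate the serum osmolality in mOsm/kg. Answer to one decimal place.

Calculated osmolality = 2·Na + glucose/18 + urea
= 2·161 + 154/18 + 15.7
= 322 + 8.56 + 15.70
= 346.26 mOsm/kg

346.3 mOsm/kg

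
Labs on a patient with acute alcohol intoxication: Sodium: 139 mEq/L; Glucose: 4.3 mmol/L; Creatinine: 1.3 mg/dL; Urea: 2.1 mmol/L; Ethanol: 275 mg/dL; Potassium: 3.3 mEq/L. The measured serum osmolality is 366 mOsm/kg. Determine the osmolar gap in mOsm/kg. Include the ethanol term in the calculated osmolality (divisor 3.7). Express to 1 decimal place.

7.3 mOsm/kg

Calculated osmolality = 2·Na + glucose + urea + ethanol/3.7
= 2·139 + 4.3 + 2.1 + 275/3.7
= 278 + 4.30 + 2.10 + 74.32
= 358.72 mOsm/kg ≈ 358.7 mOsm/kg
Osmolar gap = measured − calculated = 366 − 358.7 = 7.3 mOsm/kg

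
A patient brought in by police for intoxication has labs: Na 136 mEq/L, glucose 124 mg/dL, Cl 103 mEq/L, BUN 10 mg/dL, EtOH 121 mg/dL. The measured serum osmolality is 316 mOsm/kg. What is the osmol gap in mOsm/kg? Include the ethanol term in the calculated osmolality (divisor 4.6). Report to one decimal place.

Calculated osmolality = 2·Na + glucose/18 + BUN/2.8 + ethanol/4.6
= 2·136 + 124/18 + 10/2.8 + 121/4.6
= 272 + 6.89 + 3.57 + 26.30
= 308.76 mOsm/kg ≈ 308.8 mOsm/kg
Osmolar gap = measured − calculated = 316 − 308.8 = 7.2 mOsm/kg

7.2 mOsm/kg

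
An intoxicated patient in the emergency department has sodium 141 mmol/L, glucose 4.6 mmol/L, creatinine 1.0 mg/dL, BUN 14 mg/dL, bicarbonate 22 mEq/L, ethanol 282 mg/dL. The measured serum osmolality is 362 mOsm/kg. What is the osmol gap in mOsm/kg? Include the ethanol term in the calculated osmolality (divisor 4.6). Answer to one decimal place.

Calculated osmolality = 2·Na + glucose + BUN/2.8 + ethanol/4.6
= 2·141 + 4.6 + 14/2.8 + 282/4.6
= 282 + 4.60 + 5 + 61.30
= 352.9 mOsm/kg ≈ 352.9 mOsm/kg
Osmolar gap = measured − calculated = 362 − 352.9 = 9.1 mOsm/kg

9.1 mOsm/kg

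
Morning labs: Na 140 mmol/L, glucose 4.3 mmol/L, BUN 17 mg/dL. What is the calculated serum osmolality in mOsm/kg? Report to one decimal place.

290.4 mOsm/kg

Calculated osmolality = 2·Na + glucose + BUN/2.8
= 2·140 + 4.3 + 17/2.8
= 280 + 4.30 + 6.07
= 290.37 mOsm/kg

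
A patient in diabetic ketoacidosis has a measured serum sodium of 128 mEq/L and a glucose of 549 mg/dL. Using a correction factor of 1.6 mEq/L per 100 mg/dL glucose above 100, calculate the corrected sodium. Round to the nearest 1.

135 mEq/L

Corrected Na = measured Na + 1.6 · (glucose − 100)/100
= 128 + 1.6 · (549 − 100)/100
= 128 + 7.2
= 135.2 mEq/L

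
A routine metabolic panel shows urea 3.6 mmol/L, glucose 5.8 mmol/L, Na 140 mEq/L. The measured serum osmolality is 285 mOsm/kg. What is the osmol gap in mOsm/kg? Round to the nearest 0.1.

-4.4 mOsm/kg

Calculated osmolality = 2·Na + glucose + urea
= 2·140 + 5.8 + 3.6
= 280 + 5.80 + 3.60
= 289.4 mOsm/kg ≈ 289.4 mOsm/kg
Osmolar gap = measured − calculated = 285 − 289.4 = -4.4 mOsm/kg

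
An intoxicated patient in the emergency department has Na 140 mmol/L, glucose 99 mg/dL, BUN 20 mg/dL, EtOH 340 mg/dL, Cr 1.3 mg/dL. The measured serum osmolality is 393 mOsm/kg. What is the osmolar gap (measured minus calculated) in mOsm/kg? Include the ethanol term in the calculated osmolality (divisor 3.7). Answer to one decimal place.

8.5 mOsm/kg

Calculated osmolality = 2·Na + glucose/18 + BUN/2.8 + ethanol/3.7
= 2·140 + 99/18 + 20/2.8 + 340/3.7
= 280 + 5.50 + 7.14 + 91.89
= 384.53 mOsm/kg ≈ 384.5 mOsm/kg
Osmolar gap = measured − calculated = 393 − 384.5 = 8.5 mOsm/kg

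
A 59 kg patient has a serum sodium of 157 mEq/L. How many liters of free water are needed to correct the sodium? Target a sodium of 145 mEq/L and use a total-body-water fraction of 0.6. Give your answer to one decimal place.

TBW = 0.6 · 59 = 35.4 L
Free water deficit = TBW · (Na/145 − 1)
= 35.4 · (157/145 − 1)
= 35.4 · 0.0828
= 2.93 L

2.9 L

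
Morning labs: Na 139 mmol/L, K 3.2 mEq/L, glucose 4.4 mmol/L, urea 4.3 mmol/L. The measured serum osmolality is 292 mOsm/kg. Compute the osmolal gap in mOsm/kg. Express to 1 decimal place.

5.3 mOsm/kg

Calculated osmolality = 2·Na + glucose + urea
= 2·139 + 4.4 + 4.3
= 278 + 4.40 + 4.30
= 286.7 mOsm/kg ≈ 286.7 mOsm/kg
Osmolar gap = measured − calculated = 292 − 286.7 = 5.3 mOsm/kg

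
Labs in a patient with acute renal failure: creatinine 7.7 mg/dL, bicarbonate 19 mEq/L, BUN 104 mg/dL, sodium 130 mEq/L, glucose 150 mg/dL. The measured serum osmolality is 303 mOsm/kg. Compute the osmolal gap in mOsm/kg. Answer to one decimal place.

Calculated osmolality = 2·Na + glucose/18 + BUN/2.8
= 2·130 + 150/18 + 104/2.8
= 260 + 8.33 + 37.14
= 305.47 mOsm/kg ≈ 305.5 mOsm/kg
Osmolar gap = measured − calculated = 303 − 305.5 = -2.5 mOsm/kg

-2.5 mOsm/kg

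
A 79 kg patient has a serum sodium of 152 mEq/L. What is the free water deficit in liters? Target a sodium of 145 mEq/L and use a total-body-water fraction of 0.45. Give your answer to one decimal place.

TBW = 0.45 · 79 = 35.55 L
Free water deficit = TBW · (Na/145 − 1)
= 35.55 · (152/145 − 1)
= 35.55 · 0.0483
= 1.72 L

1.7 L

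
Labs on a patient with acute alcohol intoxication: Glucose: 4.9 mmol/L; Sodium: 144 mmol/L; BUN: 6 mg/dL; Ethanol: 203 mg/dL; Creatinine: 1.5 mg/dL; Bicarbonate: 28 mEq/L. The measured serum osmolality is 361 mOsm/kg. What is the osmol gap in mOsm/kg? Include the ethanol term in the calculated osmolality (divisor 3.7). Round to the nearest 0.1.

Calculated osmolality = 2·Na + glucose + BUN/2.8 + ethanol/3.7
= 2·144 + 4.9 + 6/2.8 + 203/3.7
= 288 + 4.90 + 2.14 + 54.86
= 349.9 mOsm/kg ≈ 349.9 mOsm/kg
Osmolar gap = measured − calculated = 361 − 349.9 = 11.1 mOsm/kg

11.1 mOsm/kg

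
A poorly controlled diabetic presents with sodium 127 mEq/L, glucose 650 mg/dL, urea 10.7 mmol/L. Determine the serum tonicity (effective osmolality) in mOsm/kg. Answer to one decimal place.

290.1 mOsm/kg

Effective osmolality excludes urea (freely permeant across cell membranes):
2·Na + glucose/18
= 2·127 + 650/18
= 254 + 36.11
= 290.11 mOsm/kg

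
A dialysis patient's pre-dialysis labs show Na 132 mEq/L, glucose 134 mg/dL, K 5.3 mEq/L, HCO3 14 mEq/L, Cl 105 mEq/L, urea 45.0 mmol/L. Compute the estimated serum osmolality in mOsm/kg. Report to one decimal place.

Calculated osmolality = 2·Na + glucose/18 + urea
= 2·132 + 134/18 + 45
= 264 + 7.44 + 45
= 316.44 mOsm/kg

316.4 mOsm/kg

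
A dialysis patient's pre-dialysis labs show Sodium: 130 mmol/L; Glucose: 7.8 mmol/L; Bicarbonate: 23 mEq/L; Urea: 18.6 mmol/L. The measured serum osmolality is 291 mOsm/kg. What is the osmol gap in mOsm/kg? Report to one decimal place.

4.6 mOsm/kg

Calculated osmolality = 2·Na + glucose + urea
= 2·130 + 7.8 + 18.6
= 260 + 7.80 + 18.60
= 286.4 mOsm/kg ≈ 286.4 mOsm/kg
Osmolar gap = measured − calculated = 291 − 286.4 = 4.6 mOsm/kg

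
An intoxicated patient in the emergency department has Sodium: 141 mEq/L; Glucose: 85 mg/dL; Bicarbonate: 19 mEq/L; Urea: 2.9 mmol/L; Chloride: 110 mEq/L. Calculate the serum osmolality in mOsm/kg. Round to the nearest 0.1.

Calculated osmolality = 2·Na + glucose/18 + urea
= 2·141 + 85/18 + 2.9
= 282 + 4.72 + 2.90
= 289.62 mOsm/kg

289.6 mOsm/kg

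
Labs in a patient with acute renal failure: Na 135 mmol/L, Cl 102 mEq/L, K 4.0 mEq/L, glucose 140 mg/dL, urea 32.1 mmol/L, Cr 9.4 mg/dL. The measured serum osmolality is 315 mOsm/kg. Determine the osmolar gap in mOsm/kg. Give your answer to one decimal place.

Calculated osmolality = 2·Na + glucose/18 + urea
= 2·135 + 140/18 + 32.1
= 270 + 7.78 + 32.10
= 309.88 mOsm/kg ≈ 309.9 mOsm/kg
Osmolar gap = measured − calculated = 315 − 309.9 = 5.1 mOsm/kg

5.1 mOsm/kg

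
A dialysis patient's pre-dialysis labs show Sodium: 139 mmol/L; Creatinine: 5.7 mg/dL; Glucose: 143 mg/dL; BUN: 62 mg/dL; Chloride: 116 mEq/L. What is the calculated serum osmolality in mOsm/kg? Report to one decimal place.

308.1 mOsm/kg

Calculated osmolality = 2·Na + glucose/18 + BUN/2.8
= 2·139 + 143/18 + 62/2.8
= 278 + 7.94 + 22.14
= 308.08 mOsm/kg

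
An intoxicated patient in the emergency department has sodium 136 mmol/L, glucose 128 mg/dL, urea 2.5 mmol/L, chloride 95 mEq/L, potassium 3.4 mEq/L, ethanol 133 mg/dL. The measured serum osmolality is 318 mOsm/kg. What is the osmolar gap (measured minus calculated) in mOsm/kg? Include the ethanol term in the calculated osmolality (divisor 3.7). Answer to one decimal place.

Calculated osmolality = 2·Na + glucose/18 + urea + ethanol/3.7
= 2·136 + 128/18 + 2.5 + 133/3.7
= 272 + 7.11 + 2.50 + 35.95
= 317.56 mOsm/kg ≈ 317.6 mOsm/kg
Osmolar gap = measured − calculated = 318 − 317.6 = 0.4 mOsm/kg

0.4 mOsm/kg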